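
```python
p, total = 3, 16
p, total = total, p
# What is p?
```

Trace:
`p, total = 3, 16` → p = 3; total = 16
`p, total = total, p` → p = 16; total = 3
So p = 16

Answer: 16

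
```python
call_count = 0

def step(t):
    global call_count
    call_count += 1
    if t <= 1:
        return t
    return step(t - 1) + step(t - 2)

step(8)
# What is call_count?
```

Calls(t) = 1 + Calls(t-1) + Calls(t-2); Calls(0)=Calls(1)=1. For t=8 this gives 67.

Answer: 67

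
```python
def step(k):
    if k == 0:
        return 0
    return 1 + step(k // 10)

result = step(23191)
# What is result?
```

Count of digits of 23191: 5

Answer: 5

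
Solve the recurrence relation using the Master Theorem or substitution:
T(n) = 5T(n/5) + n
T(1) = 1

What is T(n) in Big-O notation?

By Master Theorem: a=5, b=5, f(n)=n. Since log_5(5) = 1 and f(n) = Θ(n^1), Case 2 applies. T(n) = O(n log n).

Answer: O(n log n)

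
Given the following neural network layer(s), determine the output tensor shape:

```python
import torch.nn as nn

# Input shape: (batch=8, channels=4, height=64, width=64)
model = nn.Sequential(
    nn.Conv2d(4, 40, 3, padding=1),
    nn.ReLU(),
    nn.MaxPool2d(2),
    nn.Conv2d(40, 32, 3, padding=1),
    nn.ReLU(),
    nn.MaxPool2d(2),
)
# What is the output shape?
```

Input: (8, 4, 64, 64) -> after first Conv2d: (8, 40, 64, 64) -> after first MaxPool2d: (8, 40, 32, 32) -> after second Conv2d: (8, 32, 32, 32) -> Output: (8, 32, 16, 16)

Answer: (8, 32, 16, 16)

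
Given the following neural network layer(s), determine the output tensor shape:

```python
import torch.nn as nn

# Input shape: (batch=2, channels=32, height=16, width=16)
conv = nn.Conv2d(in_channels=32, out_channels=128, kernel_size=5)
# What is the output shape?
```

Input: (2, 32, 16, 16) -> Output: (2, 128, 12, 12)

Answer: (2, 128, 12, 12)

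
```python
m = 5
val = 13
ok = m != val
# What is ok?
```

Trace:
`m = 5` → m = 5
`val = 13` → val = 13
`ok = m != val` → ok = True
So ok = True

Answer: True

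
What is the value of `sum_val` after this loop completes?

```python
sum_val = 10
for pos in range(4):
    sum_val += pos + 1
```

Start at 10, add 1 to 4 = 20
`sum_val` takes the values: 10 → 11 → 13 → 16 → 20

Answer: 20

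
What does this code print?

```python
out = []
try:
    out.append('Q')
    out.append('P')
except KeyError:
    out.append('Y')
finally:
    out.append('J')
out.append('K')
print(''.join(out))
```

Execution trace: 'Q' (try body) → 'P' (try body, no exception) → 'J' (finally) → 'K' (after the try/except). Output: QPJK

Answer: QPJK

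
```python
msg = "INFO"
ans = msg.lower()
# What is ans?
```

Trace:
`msg = "INFO"` → msg = 'INFO'
`ans = msg.lower()` → ans = 'info'
So ans = 'info'

Answer: 'info'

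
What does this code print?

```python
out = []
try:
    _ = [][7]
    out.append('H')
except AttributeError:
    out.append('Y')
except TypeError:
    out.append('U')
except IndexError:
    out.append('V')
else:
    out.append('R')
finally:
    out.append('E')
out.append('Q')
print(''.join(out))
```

Execution trace: 'V' (except IndexError) → 'E' (finally) → 'Q' (after the try/except). Output: VEQ

Answer: VEQ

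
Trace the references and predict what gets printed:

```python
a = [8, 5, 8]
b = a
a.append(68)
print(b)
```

Key concept: basic list aliasing.
Step by step:
`a = [8, 5, 8]` → a = [8, 5, 8]
`b = a` → b = [8, 5, 8] (same object as a)
`a.append(68)` → a = [8, 5, 8, 68] (same object as b); b = [8, 5, 8, 68] (same object as a)
`print(b)` → prints [8, 5, 8, 68]

Answer: [8, 5, 8, 68]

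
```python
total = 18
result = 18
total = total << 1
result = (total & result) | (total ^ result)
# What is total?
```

Trace:
`total = 18` → total = 18
`result = 18` → result = 18
`total = total << 1` → total = 36
`result = (total & result) | (total ^ result)` → result = 54
So total = 36

Answer: 36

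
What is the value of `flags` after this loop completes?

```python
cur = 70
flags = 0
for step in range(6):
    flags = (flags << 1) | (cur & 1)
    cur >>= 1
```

Reverse lowest 6 bits of 70
`flags` takes the values: 0 → 1 → 3 → 6 → 12 → 24

Answer: 24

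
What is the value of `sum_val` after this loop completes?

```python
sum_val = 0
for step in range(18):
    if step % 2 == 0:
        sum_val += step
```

Sum of even numbers 0 to 17
`sum_val` takes the values: 0 → 2 → 6 → 12 → 20 → 30 → 42 → 56 → 72

Answer: 72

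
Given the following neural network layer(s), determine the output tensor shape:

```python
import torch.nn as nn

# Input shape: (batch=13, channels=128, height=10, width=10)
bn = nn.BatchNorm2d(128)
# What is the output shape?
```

Input: (13, 128, 10, 10) -> Output: (13, 128, 10, 10)

Answer: (13, 128, 10, 10)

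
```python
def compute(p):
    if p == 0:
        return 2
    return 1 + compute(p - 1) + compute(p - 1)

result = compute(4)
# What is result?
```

compute(p) = 1 + 2·compute(p-1), compute(0)=2. Closed form: (2+1)·2^4 - 1 = 47.

Answer: 47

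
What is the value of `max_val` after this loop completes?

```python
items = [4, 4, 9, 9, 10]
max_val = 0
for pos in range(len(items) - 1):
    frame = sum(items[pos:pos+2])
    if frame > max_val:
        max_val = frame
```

Max sum of 2-element window in [4, 4, 9, 9, 10]
`max_val` takes the values: 0 → 8 → 13 → 18 → 19

Answer: 19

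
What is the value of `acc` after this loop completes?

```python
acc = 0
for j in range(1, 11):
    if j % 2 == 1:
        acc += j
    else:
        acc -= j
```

Add odd, subtract even
`acc` takes the values: 0 → 1 → -1 → 2 → -2 → 3 → -3 → 4 → -4 → 5 → -5

Answer: -5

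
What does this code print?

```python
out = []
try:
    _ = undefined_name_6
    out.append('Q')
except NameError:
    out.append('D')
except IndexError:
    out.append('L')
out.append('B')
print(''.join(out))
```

Execution trace: 'D' (except NameError) → 'B' (after the try/except). Output: DB

Answer: DB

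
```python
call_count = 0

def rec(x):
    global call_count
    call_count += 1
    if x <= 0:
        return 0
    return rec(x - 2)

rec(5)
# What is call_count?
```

Linear recursion stepping by 2: 4 calls from x=5 down to ≤0.

Answer: 4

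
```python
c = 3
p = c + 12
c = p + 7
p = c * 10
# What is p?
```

Trace:
`c = 3` → c = 3
`p = c + 12` → p = 15
`c = p + 7` → c = 22
`p = c * 10` → p = 220
So p = 220

Answer: 220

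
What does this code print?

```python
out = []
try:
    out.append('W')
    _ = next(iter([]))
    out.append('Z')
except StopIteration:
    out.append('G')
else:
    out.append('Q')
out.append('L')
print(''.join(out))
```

Execution trace: 'W' (try body) → 'G' (except StopIteration) → 'L' (after the try/except). Output: WGL

Answer: WGL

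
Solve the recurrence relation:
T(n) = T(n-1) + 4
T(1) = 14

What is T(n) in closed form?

Unrolling: T(n) = T(1) + 4·(n-1) = 14 + 4(n-1) = 4n + 10.

Answer: T(n) = 4n + 10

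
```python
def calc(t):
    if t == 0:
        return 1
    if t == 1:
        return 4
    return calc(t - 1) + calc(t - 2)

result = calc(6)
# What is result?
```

Build up from base cases: calc(0)=1, calc(1)=4, calc(2)=5, calc(3)=9, calc(4)=14, calc(5)=23, calc(6)=37

Answer: 37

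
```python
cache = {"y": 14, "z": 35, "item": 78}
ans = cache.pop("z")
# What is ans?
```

Trace:
`cache = {"y": 14, "z": 35, "item": 78}` → cache = {'y': 14, 'z': 35, 'item': 78}
`ans = cache.pop("z")` → cache = {'y': 14, 'item': 78}; ans = 35
So ans = 35

Answer: 35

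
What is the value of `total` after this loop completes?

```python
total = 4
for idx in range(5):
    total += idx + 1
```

Start at 4, add 1 to 5 = 19
`total` takes the values: 4 → 5 → 7 → 10 → 14 → 19

Answer: 19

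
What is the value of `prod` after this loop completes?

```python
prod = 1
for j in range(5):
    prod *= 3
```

3^5 = 243
`prod` takes the values: 1 → 3 → 9 → 27 → 81 → 243

Answer: 243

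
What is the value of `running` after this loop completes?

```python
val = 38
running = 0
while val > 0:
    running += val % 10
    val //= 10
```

Sum digits of 38
`running` takes the values: 0 → 8 → 11

Answer: 11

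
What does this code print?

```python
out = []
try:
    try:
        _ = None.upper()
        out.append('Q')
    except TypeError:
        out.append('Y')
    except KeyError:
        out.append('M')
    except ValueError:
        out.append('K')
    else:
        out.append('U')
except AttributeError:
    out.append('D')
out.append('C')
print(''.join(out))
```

Execution trace: 'D' (outer except AttributeError) → 'C' (after the try/except). Output: DC

Answer: DC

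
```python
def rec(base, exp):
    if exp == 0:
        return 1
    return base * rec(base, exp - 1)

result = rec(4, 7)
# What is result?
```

rec(4, 7) = 4 * 4 * 4 * 4 * 4 * 4 * 4 = 16384

Answer: 16384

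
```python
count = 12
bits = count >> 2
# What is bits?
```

Trace:
`count = 12` → count = 12
`bits = count >> 2` → bits = 3
So bits = 3

Answer: 3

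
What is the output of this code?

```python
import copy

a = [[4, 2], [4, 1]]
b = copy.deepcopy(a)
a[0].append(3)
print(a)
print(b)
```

Key concept: deep copy is fully independent.
Step by step:
`a = [[4, 2], [4, 1]]` → a = [[4, 2], [4, 1]]
`b = copy.deepcopy(a)` → b = [[4, 2], [4, 1]]
`a[0].append(3)` → a = [[4, 2, 3], [4, 1]]
`print(a)` → prints [[4, 2, 3], [4, 1]]
`print(b)` → prints [[4, 2], [4, 1]]

Answer:
[[4, 2, 3], [4, 1]]
[[4, 2], [4, 1]]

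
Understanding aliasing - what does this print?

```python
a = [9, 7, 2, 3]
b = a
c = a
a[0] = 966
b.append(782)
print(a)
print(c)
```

Key concept: multiple aliases.
Step by step:
`a = [9, 7, 2, 3]` → a = [9, 7, 2, 3]
`b = a` → b = [9, 7, 2, 3] (same object as a)
`c = a` → c = [9, 7, 2, 3] (same object as a, b)
`a[0] = 966` → a = [966, 7, 2, 3] (same object as b, c); b = [966, 7, 2, 3] (same object as a, c); c = [966, 7, 2, 3] (same object as a, b)
`b.append(782)` → a = [966, 7, 2, 3, 782] (same object as b, c); b = [966, 7, 2, 3, 782] (same object as a, c); c = [966, 7, 2, 3, 782] (same object as a, b)
`print(a)` → prints [966, 7, 2, 3, 782]
`print(c)` → prints [966, 7, 2, 3, 782]

Answer:
[966, 7, 2, 3, 782]
[966, 7, 2, 3, 782]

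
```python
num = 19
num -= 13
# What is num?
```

Trace:
`num = 19` → num = 19
`num -= 13` → num = 6
So num = 6

Answer: 6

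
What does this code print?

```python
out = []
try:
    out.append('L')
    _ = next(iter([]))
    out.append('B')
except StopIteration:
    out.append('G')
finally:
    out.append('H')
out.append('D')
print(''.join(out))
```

Execution trace: 'L' (try body) → 'G' (except StopIteration) → 'H' (finally) → 'D' (after the try/except). Output: LGHD

Answer: LGHD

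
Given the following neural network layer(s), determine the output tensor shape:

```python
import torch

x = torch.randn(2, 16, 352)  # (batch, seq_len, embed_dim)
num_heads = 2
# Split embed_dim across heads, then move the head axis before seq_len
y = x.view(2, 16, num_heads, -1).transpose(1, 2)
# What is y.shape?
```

Input: (2, 16, 352) -> head_dim = 352 // 2 = 176; after view: (2, 16, 2, 176) -> after transpose(1, 2): (2, 2, 16, 176) -> Output: (2, 2, 16, 176)

Answer: (2, 2, 16, 176)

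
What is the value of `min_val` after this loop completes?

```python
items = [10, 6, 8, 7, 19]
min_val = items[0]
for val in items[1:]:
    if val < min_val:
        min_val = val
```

Minimum of [10, 6, 8, 7, 19]
`min_val` takes the values: 10 → 6

Answer: 6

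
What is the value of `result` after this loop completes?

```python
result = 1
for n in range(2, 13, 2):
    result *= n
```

Product of even numbers 2 to 12
`result` takes the values: 1 → 2 → 8 → 48 → 384 → 3840 → 46080

Answer: 46080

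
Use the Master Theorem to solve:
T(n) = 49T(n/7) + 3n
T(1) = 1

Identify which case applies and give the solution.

a=49, b=7, f(n)=3n. log_7(49) = 2. Since c=1 < 2, Case 1 applies: T(n) = Θ(n^log_b(a)) = O(n^2).

Answer: O(n^2) - Case 1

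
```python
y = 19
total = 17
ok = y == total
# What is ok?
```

Trace:
`y = 19` → y = 19
`total = 17` → total = 17
`ok = y == total` → ok = False
So ok = False

Answer: False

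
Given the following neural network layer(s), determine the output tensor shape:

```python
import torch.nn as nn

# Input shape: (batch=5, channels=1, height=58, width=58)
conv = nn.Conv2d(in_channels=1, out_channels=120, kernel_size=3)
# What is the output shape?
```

Input: (5, 1, 58, 58) -> Output: (5, 120, 56, 56)

Answer: (5, 120, 56, 56)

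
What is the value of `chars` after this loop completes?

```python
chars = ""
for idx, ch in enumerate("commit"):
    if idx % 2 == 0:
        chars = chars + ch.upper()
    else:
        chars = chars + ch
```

Uppercase even positions in 'commit'
`chars` takes the values: "" → "C" → "Co" → "CoM" → "CoMm" → "CoMmI" → "CoMmIt"

Answer: "CoMmIt"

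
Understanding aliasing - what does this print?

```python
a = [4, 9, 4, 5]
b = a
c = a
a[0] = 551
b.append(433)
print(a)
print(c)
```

Key concept: multiple aliases.
Step by step:
`a = [4, 9, 4, 5]` → a = [4, 9, 4, 5]
`b = a` → b = [4, 9, 4, 5] (same object as a)
`c = a` → c = [4, 9, 4, 5] (same object as a, b)
`a[0] = 551` → a = [551, 9, 4, 5] (same object as b, c); b = [551, 9, 4, 5] (same object as a, c); c = [551, 9, 4, 5] (same object as a, b)
`b.append(433)` → a = [551, 9, 4, 5, 433] (same object as b, c); b = [551, 9, 4, 5, 433] (same object as a, c); c = [551, 9, 4, 5, 433] (same object as a, b)
`print(a)` → prints [551, 9, 4, 5, 433]
`print(c)` → prints [551, 9, 4, 5, 433]

Answer:
[551, 9, 4, 5, 433]
[551, 9, 4, 5, 433]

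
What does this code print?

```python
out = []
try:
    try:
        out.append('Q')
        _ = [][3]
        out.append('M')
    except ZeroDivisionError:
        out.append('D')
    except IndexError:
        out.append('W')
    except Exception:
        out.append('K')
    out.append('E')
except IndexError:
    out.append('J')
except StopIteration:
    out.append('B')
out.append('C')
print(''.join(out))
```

Execution trace: 'Q' (inner try body) → 'W' (inner except IndexError) → 'E' (try body, no exception) → 'C' (after the try/except). Output: QWEC

Answer: QWEC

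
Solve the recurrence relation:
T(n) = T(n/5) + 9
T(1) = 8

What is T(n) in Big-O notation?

Each step divides n by 5 and adds 9. After log_5(n) steps we reach T(1)=8. So T(n) = 9·log_5(n) + 8 = O(log n).

Answer: O(log n)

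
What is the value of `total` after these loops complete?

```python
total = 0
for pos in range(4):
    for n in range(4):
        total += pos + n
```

Sum of all pos+n for pos,n in 4x4
`total` takes the values: 0 → 1 → 3 → 6 → 7 → 9 → 12 → 16 → 18 → 21 → 25 → 30 → 33 → 37 → 42 → 48

Answer: 48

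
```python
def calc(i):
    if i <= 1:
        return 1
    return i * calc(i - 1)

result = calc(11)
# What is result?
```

calc(11) = 11 * 10 * 9 * 8 * 7 * 6 * 5 * 4 * 3 * 2 * 1 = 39916800

Answer: 39916800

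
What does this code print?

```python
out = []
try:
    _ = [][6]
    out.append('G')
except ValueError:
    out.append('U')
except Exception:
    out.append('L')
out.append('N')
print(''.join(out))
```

Execution trace: 'L' (except Exception) → 'N' (after the try/except). Output: LN

Answer: LN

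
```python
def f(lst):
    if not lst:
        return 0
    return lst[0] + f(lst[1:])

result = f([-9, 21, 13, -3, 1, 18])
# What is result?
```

(-9) + 21 + 13 + (-3) + 1 + 18 + 0 = 41

Answer: 41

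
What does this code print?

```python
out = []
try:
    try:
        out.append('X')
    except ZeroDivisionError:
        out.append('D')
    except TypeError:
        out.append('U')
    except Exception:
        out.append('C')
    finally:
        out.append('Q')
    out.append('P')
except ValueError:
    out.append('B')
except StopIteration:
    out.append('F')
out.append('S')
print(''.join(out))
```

Execution trace: 'X' (inner try body, no exception) → 'Q' (inner finally) → 'P' (try body, no exception) → 'S' (after the try/except). Output: XQPS

Answer: XQPS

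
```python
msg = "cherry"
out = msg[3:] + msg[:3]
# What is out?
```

Trace:
`msg = "cherry"` → msg = 'cherry'
`out = msg[3:] + msg[:3]` → out = 'rryche'
So out = 'rryche'

Answer: 'rryche'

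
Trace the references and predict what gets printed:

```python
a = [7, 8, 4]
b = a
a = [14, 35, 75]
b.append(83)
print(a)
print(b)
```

Key concept: rebinding vs mutation: a is rebound to a new list, b still points at the original.
Step by step:
`a = [7, 8, 4]` → a = [7, 8, 4]
`b = a` → b = [7, 8, 4] (same object as a)
`a = [14, 35, 75]` → a = [14, 35, 75]
`b.append(83)` → b = [7, 8, 4, 83]
`print(a)` → prints [14, 35, 75]
`print(b)` → prints [7, 8, 4, 83]

Answer:
[14, 35, 75]
[7, 8, 4, 83]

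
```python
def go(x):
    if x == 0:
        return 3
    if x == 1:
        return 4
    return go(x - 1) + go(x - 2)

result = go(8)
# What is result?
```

Build up from base cases: go(0)=3, go(1)=4, go(2)=7, go(3)=11, go(4)=18, go(5)=29, go(6)=47, ..., go(8)=123

Answer: 123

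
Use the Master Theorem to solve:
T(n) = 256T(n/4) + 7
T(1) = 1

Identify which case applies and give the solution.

a=256, b=4, f(n)=7. log_4(256) = 4. Since c=0 < 4, Case 1 applies: T(n) = Θ(n^log_b(a)) = O(n^4).

Answer: O(n^4) - Case 1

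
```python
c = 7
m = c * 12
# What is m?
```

Trace:
`c = 7` → c = 7
`m = c * 12` → m = 84
So m = 84

Answer: 84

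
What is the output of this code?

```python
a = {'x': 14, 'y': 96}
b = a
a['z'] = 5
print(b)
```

Key concept: dict aliasing.
Step by step:
`a = {'x': 14, 'y': 96}` → a = {'x': 14, 'y': 96}
`b = a` → b = {'x': 14, 'y': 96} (same object as a)
`a['z'] = 5` → a = {'x': 14, 'y': 96, 'z': 5} (same object as b); b = {'x': 14, 'y': 96, 'z': 5} (same object as a)
`print(b)` → prints {'x': 14, 'y': 96, 'z': 5}

Answer: {'x': 14, 'y': 96, 'z': 5}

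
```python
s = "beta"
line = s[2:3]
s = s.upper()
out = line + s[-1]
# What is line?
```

Trace:
`s = "beta"` → s = 'beta'
`line = s[2:3]` → line = 't'
`s = s.upper()` → s = 'BETA'
`out = line + s[-1]` → out = 'tA'
So line = 't'

Answer: 't'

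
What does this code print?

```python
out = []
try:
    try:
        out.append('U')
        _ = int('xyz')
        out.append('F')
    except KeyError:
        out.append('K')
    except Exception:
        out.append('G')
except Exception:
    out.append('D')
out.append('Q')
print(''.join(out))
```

Execution trace: 'U' (inner try body) → 'G' (inner except Exception) → 'Q' (after the try/except). Output: UGQ

Answer: UGQ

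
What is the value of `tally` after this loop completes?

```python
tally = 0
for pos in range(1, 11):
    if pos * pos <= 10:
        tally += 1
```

Count numbers where pos² ≤ 10
`tally` takes the values: 0 → 1 → 2 → 3

Answer: 3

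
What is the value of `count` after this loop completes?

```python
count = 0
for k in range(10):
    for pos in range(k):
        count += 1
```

Triangle number: 0+1+2+...+9
`count` takes the values: 0 → 1 → 2 → 3 → 4 → 5 → 6 → 7 → 8 → 9 → 10 → 11 → 12 → 13 → 14 → 15 → 16 → 17 → 18 → 19 → 20 → 21 → 22 → 23 → 24 → 25 → 26 → 27 → 28 → 29 → … → 41 → 42 → 43 → 44 → 45

Answer: 45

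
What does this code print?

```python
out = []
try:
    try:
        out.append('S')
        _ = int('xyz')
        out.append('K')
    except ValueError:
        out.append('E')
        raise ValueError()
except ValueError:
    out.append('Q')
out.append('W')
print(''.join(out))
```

Execution trace: 'S' (inner try body) → 'E' (inner except ValueError) → 'Q' (outer except ValueError) → 'W' (after the try/except). Output: SEQW

Answer: SEQW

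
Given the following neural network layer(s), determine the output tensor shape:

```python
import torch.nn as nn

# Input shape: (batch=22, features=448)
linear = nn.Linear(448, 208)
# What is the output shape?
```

Input: (22, 448) -> Output: (22, 208)

Answer: (22, 208)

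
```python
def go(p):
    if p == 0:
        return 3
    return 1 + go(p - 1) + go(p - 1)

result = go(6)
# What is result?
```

go(p) = 1 + 2·go(p-1), go(0)=3. Closed form: (3+1)·2^6 - 1 = 255.

Answer: 255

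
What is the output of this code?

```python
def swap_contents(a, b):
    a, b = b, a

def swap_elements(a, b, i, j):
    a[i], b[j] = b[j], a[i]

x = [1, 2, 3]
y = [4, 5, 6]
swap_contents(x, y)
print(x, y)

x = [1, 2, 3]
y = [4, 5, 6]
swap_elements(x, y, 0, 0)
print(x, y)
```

Key concept: parameter rebinding vs mutation.
Step by step:
`x = [1, 2, 3]` → x = [1, 2, 3]
`y = [4, 5, 6]` → y = [4, 5, 6]
`swap_contents(x, y)` → no visible change to tracked variables
`print(x, y)` → prints [1, 2, 3] [4, 5, 6]
`x = [1, 2, 3]` → x = [1, 2, 3]
`y = [4, 5, 6]` → y = [4, 5, 6]
`swap_elements(x, y, 0, 0)` → x = [4, 2, 3]; y = [1, 5, 6]
`print(x, y)` → prints [4, 2, 3] [1, 5, 6]

Answer:
[1, 2, 3] [4, 5, 6]
[4, 2, 3] [1, 5, 6]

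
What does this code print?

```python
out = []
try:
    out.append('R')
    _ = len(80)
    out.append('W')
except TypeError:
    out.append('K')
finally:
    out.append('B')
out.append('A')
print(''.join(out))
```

Execution trace: 'R' (try body) → 'K' (except TypeError) → 'B' (finally) → 'A' (after the try/except). Output: RKBA

Answer: RKBA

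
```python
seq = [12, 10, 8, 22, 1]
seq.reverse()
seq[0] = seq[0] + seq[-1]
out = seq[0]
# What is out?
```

Trace:
`seq = [12, 10, 8, 22, 1]` → seq = [12, 10, 8, 22, 1]
`seq.reverse()` → seq = [1, 22, 8, 10, 12]
`seq[0] = seq[0] + seq[-1]` → seq = [13, 22, 8, 10, 12]
`out = seq[0]` → out = 13
So out = 13

Answer: 13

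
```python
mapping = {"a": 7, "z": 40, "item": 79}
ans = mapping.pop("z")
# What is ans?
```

Trace:
`mapping = {"a": 7, "z": 40, "item": 79}` → mapping = {'a': 7, 'z': 40, 'item': 79}
`ans = mapping.pop("z")` → mapping = {'a': 7, 'item': 79}; ans = 40
So ans = 40

Answer: 40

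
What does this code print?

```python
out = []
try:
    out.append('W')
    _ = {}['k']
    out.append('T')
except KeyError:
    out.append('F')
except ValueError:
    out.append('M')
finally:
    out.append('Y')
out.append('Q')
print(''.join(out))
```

Execution trace: 'W' (try body) → 'F' (except KeyError) → 'Y' (finally) → 'Q' (after the try/except). Output: WFYQ

Answer: WFYQ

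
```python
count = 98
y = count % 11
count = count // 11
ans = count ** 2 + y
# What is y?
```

Trace:
`count = 98` → count = 98
`y = count % 11` → y = 10
`count = count // 11` → count = 8
`ans = count ** 2 + y` → ans = 74
So y = 10

Answer: 10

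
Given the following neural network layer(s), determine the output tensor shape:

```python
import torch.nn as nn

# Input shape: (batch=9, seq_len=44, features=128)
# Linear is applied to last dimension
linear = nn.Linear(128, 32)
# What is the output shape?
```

Input: (9, 44, 128) -> Output: (9, 44, 32)

Answer: (9, 44, 32)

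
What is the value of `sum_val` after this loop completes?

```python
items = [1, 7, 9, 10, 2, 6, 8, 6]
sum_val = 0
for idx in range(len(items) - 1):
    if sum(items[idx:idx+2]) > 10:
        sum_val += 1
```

Count windows with sum > 10
`sum_val` takes the values: 0 → 1 → 2 → 3 → 4 → 5

Answer: 5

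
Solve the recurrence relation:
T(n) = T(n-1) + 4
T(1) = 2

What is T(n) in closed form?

Unrolling: T(n) = T(1) + 4·(n-1) = 2 + 4(n-1) = 4n - 2.

Answer: T(n) = 4n - 2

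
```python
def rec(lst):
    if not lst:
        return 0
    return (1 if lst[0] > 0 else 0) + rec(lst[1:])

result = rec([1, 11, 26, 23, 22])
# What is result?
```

Count of positive elements in [1, 11, 26, 23, 22] = 5

Answer: 5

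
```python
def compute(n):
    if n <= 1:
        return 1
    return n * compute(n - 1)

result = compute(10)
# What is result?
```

compute(10) = 10 * 9 * 8 * 7 * 6 * 5 * 4 * 3 * 2 * 1 = 3628800

Answer: 3628800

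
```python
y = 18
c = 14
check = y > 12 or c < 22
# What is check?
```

Trace:
`y = 18` → y = 18
`c = 14` → c = 14
`check = y > 12 or c < 22` → check = True
So check = True

Answer: True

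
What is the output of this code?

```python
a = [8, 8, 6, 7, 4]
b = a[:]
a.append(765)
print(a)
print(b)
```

Key concept: slice [:] creates copy.
Step by step:
`a = [8, 8, 6, 7, 4]` → a = [8, 8, 6, 7, 4]
`b = a[:]` → b = [8, 8, 6, 7, 4]
`a.append(765)` → a = [8, 8, 6, 7, 4, 765]
`print(a)` → prints [8, 8, 6, 7, 4, 765]
`print(b)` → prints [8, 8, 6, 7, 4]

Answer:
[8, 8, 6, 7, 4, 765]
[8, 8, 6, 7, 4]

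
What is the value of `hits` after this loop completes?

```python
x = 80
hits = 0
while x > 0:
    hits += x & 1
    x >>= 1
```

Count set bits in 80 (binary: 0b1010000)
`hits` takes the values: 0 → 1 → 2

Answer: 2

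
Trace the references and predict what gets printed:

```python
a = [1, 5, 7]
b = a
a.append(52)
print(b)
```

Key concept: basic list aliasing.
Step by step:
`a = [1, 5, 7]` → a = [1, 5, 7]
`b = a` → b = [1, 5, 7] (same object as a)
`a.append(52)` → a = [1, 5, 7, 52] (same object as b); b = [1, 5, 7, 52] (same object as a)
`print(b)` → prints [1, 5, 7, 52]

Answer: [1, 5, 7, 52]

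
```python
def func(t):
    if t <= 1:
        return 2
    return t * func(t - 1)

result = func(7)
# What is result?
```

func(7) = 7 * 6 * 5 * 4 * 3 * 2 * 2 = 10080

Answer: 10080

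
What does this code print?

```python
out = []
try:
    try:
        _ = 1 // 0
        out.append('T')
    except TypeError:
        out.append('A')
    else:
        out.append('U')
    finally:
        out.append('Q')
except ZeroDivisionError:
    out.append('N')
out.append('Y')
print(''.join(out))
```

Execution trace: 'Q' (finally) → 'N' (outer except ZeroDivisionError) → 'Y' (after the try/except). Output: QNY

Answer: QNY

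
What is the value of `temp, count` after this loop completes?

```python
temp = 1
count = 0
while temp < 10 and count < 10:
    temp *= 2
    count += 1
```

Double until >= 10 or 10 iterations
`temp, count` takes the values: (1, 0) → (2, 0) → (2, 1) → (4, 1) → (4, 2) → (8, 2) → (8, 3) → (16, 3) → (16, 4)

Answer: 16, 4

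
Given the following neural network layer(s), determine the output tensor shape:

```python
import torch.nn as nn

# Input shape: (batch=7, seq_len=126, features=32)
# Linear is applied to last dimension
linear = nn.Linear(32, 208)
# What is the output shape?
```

Input: (7, 126, 32) -> Output: (7, 126, 208)

Answer: (7, 126, 208)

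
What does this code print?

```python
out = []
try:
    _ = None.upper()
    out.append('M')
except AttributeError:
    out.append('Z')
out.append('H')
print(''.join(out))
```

Execution trace: 'Z' (except AttributeError) → 'H' (after the try/except). Output: ZH

Answer: ZH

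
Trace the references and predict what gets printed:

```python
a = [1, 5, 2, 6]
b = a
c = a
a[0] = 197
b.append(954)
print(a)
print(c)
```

Key concept: multiple aliases.
Step by step:
`a = [1, 5, 2, 6]` → a = [1, 5, 2, 6]
`b = a` → b = [1, 5, 2, 6] (same object as a)
`c = a` → c = [1, 5, 2, 6] (same object as a, b)
`a[0] = 197` → a = [197, 5, 2, 6] (same object as b, c); b = [197, 5, 2, 6] (same object as a, c); c = [197, 5, 2, 6] (same object as a, b)
`b.append(954)` → a = [197, 5, 2, 6, 954] (same object as b, c); b = [197, 5, 2, 6, 954] (same object as a, c); c = [197, 5, 2, 6, 954] (same object as a, b)
`print(a)` → prints [197, 5, 2, 6, 954]
`print(c)` → prints [197, 5, 2, 6, 954]

Answer:
[197, 5, 2, 6, 954]
[197, 5, 2, 6, 954]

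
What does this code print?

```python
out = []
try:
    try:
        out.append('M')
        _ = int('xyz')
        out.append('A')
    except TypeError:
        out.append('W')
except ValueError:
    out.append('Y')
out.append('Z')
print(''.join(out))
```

Execution trace: 'M' (try body) → 'Y' (outer except ValueError) → 'Z' (after the try/except). Output: MYZ

Answer: MYZ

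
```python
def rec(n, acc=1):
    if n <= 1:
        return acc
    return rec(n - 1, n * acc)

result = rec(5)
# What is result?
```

Accumulator trace (n, acc): (5, 1) -> (4, 5) -> (3, 20) -> (2, 60) -> (1, 120) -> return 120

Answer: 120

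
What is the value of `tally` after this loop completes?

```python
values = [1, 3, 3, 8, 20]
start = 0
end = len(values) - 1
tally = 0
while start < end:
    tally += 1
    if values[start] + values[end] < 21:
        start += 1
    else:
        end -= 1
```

Steps to find pair summing to 21
`tally` takes the values: 0 → 1 → 2 → 3 → 4

Answer: 4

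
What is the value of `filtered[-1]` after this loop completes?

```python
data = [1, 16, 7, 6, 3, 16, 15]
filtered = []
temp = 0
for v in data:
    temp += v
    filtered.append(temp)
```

Cumulative sum ends at 64
`filtered` takes the values: [] → [1] → [1, 17] → [1, 17, 24] → [1, 17, 24, 30] → [1, 17, 24, 30, 33] → [1, 17, 24, 30, 33, 49] → [1, 17, 24, 30, 33, 49, 64]
So `filtered[-1]` = 64

Answer: 64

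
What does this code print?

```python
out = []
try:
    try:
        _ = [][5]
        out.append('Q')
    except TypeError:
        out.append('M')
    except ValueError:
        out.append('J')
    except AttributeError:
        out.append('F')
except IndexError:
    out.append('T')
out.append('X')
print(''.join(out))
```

Execution trace: 'T' (outer except IndexError) → 'X' (after the try/except). Output: TX

Answer: TX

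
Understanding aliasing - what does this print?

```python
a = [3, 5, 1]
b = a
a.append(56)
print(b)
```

Key concept: basic list aliasing.
Step by step:
`a = [3, 5, 1]` → a = [3, 5, 1]
`b = a` → b = [3, 5, 1] (same object as a)
`a.append(56)` → a = [3, 5, 1, 56] (same object as b); b = [3, 5, 1, 56] (same object as a)
`print(b)` → prints [3, 5, 1, 56]

Answer: [3, 5, 1, 56]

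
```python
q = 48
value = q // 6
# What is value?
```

Trace:
`q = 48` → q = 48
`value = q // 6` → value = 8
So value = 8

Answer: 8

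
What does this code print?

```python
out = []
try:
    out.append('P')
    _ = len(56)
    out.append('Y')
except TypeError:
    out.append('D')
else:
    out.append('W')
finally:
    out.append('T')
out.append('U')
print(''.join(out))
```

Execution trace: 'P' (try body) → 'D' (except TypeError) → 'T' (finally) → 'U' (after the try/except). Output: PDTU

Answer: PDTU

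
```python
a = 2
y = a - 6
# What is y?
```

Trace:
`a = 2` → a = 2
`y = a - 6` → y = -4
So y = -4

Answer: -4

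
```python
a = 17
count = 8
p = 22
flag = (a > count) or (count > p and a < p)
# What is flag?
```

Trace:
`a = 17` → a = 17
`count = 8` → count = 8
`p = 22` → p = 22
`flag = (a > count) or (count > p and a < p)` → flag = True
So flag = True

Answer: True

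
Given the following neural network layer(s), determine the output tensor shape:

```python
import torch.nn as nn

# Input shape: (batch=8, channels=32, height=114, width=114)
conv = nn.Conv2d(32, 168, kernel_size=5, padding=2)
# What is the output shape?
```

Input: (8, 32, 114, 114) -> Output: (8, 168, 114, 114)

Answer: (8, 168, 114, 114)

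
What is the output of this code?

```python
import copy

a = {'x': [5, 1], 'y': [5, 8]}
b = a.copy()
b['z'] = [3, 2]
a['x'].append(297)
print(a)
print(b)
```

Key concept: shallow copy of dict with mutable values.
Step by step:
`a = {'x': [5, 1], 'y': [5, 8]}` → a = {'x': [5, 1], 'y': [5, 8]}
`b = a.copy()` → b = {'x': [5, 1], 'y': [5, 8]}
`b['z'] = [3, 2]` → b = {'x': [5, 1], 'y': [5, 8], 'z': [3, 2]}
`a['x'].append(297)` → a = {'x': [5, 1, 297], 'y': [5, 8]}; b = {'x': [5, 1, 297], 'y': [5, 8], 'z': [3, 2]}
`print(a)` → prints {'x': [5, 1, 297], 'y': [5, 8]}
`print(b)` → prints {'x': [5, 1, 297], 'y': [5, 8], 'z': [3, 2]}

Answer:
{'x': [5, 1, 297], 'y': [5, 8]}
{'x': [5, 1, 297], 'y': [5, 8], 'z': [3, 2]}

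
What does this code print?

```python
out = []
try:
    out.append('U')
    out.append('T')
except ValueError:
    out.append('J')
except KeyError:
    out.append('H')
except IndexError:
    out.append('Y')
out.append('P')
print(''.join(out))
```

Execution trace: 'U' (try body) → 'T' (try body, no exception) → 'P' (after the try/except). Output: UTP

Answer: UTP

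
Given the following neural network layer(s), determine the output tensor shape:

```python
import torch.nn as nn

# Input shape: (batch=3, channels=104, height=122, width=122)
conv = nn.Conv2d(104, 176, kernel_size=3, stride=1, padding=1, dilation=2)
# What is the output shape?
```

Input: (3, 104, 122, 122) -> Output: (3, 176, 120, 120)

Answer: (3, 176, 120, 120)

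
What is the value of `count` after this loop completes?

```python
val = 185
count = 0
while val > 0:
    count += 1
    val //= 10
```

Count digits by repeated division by 10
`count` takes the values: 0 → 1 → 2 → 3

Answer: 3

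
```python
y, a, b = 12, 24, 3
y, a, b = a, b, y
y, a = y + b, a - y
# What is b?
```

Trace:
`y, a, b = 12, 24, 3` → y = 12; a = 24; b = 3
`y, a, b = a, b, y` → y = 24; a = 3; b = 12
`y, a = y + b, a - y` → y = 36; a = -21
So b = 12

Answer: 12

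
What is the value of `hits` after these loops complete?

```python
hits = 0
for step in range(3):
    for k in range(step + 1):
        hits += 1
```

Triangle: 1 + 2 + ... + 3
`hits` takes the values: 0 → 1 → 2 → 3 → 4 → 5 → 6

Answer: 6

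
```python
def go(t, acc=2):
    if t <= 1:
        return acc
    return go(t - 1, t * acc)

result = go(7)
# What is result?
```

Accumulator trace (n, acc): (7, 2) -> (6, 14) -> (5, 84) -> (4, 420) -> (3, 1680) -> (2, 5040) -> (1, 10080) -> return 10080

Answer: 10080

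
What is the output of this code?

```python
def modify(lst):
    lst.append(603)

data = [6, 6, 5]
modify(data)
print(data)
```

Key concept: function modifies passed list.
Step by step:
`data = [6, 6, 5]` → data = [6, 6, 5]
`modify(data)` → data = [6, 6, 5, 603]
`print(data)` → prints [6, 6, 5, 603]

Answer: [6, 6, 5, 603]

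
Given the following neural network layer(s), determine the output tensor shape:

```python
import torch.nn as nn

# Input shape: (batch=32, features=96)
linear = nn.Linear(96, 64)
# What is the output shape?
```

Input: (32, 96) -> Output: (32, 64)

Answer: (32, 64)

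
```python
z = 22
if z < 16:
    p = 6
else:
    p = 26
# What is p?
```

Trace:
`z = 22` → z = 22
`if z < 16: ...` → z < 16 is False, take else branch → p = 26
So p = 26

Answer: 26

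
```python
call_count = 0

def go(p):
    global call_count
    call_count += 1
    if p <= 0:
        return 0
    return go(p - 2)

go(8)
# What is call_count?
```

Linear recursion stepping by 2: 5 calls from p=8 down to ≤0.

Answer: 5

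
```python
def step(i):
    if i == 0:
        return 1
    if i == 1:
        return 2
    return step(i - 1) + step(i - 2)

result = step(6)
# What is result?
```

Build up from base cases: step(0)=1, step(1)=2, step(2)=3, step(3)=5, step(4)=8, step(5)=13, step(6)=21

Answer: 21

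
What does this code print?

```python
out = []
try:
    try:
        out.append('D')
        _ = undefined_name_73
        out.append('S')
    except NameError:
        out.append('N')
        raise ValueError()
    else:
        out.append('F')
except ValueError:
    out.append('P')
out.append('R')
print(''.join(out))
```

Execution trace: 'D' (inner try body) → 'N' (inner except NameError) → 'P' (outer except ValueError) → 'R' (after the try/except). Output: DNPR

Answer: DNPR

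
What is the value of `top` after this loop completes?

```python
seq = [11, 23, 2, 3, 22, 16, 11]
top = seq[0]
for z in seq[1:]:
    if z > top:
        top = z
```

Maximum of [11, 23, 2, 3, 22, 16, 11]
`top` takes the values: 11 → 23

Answer: 23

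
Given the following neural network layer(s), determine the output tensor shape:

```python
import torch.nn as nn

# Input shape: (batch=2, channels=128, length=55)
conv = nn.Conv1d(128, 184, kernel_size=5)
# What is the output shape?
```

Input: (2, 128, 55) -> Output: (2, 184, 51)

Answer: (2, 184, 51)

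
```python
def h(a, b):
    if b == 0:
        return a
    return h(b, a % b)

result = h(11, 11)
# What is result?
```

h(11, 11) -> h(11, 0) -> 11

Answer: 11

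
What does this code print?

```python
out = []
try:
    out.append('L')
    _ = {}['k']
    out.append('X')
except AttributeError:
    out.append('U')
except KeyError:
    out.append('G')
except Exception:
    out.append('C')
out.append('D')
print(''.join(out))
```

Execution trace: 'L' (try body) → 'G' (except KeyError) → 'D' (after the try/except). Output: LGD

Answer: LGD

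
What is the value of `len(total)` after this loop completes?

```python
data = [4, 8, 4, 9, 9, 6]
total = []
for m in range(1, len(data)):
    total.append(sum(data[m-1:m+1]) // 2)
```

Number of 2-element averages
`total` takes the values: [] → [6] → [6, 6] → [6, 6, 6] → [6, 6, 6, 9] → [6, 6, 6, 9, 7]
So `len(total)` = 5

Answer: 5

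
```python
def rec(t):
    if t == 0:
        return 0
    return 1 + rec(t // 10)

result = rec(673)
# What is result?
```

Count of digits of 673: 3

Answer: 3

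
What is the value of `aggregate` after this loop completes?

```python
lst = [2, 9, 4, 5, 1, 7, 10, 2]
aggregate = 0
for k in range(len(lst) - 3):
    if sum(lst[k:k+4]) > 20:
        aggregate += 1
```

Count windows with sum > 20
`aggregate` takes the values: 0 → 1

Answer: 1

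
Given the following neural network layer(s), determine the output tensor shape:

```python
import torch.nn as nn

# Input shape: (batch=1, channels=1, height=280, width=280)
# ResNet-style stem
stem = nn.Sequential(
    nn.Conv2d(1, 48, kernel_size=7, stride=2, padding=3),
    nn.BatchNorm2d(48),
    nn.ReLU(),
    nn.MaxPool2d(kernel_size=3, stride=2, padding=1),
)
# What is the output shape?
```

Input: (1, 1, 280, 280) -> after Conv2d 7x7 stride=2: (1, 48, 140, 140) -> Output: (1, 48, 70, 70)

Answer: (1, 48, 70, 70)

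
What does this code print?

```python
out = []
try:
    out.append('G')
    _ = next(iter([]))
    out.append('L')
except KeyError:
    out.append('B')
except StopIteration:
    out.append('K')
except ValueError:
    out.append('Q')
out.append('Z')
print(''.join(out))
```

Execution trace: 'G' (try body) → 'K' (except StopIteration) → 'Z' (after the try/except). Output: GKZ

Answer: GKZ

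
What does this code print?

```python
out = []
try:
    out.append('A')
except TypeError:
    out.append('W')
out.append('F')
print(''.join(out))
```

Execution trace: 'A' (try body, no exception) → 'F' (after the try/except). Output: AF

Answer: AF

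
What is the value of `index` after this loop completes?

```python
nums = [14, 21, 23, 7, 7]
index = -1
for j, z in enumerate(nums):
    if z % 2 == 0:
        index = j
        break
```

First even number index in [14, 21, 23, 7, 7]
`index` takes the values: -1 → 0

Answer: 0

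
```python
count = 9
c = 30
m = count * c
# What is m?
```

Trace:
`count = 9` → count = 9
`c = 30` → c = 30
`m = count * c` → m = 270
So m = 270

Answer: 270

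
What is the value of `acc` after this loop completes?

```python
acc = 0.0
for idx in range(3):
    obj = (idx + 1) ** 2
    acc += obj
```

Sum of squared losses 1² + 2² + ... + 3²
`acc` takes the values: 0.0 → 1.0 → 5.0 → 14.0

Answer: 14.0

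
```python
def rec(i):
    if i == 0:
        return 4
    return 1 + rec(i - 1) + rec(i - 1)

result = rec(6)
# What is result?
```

rec(i) = 1 + 2·rec(i-1), rec(0)=4. Closed form: (4+1)·2^6 - 1 = 319.

Answer: 319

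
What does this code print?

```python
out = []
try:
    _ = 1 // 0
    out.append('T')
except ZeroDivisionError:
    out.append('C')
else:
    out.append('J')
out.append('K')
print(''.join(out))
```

Execution trace: 'C' (except ZeroDivisionError) → 'K' (after the try/except). Output: CK

Answer: CK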